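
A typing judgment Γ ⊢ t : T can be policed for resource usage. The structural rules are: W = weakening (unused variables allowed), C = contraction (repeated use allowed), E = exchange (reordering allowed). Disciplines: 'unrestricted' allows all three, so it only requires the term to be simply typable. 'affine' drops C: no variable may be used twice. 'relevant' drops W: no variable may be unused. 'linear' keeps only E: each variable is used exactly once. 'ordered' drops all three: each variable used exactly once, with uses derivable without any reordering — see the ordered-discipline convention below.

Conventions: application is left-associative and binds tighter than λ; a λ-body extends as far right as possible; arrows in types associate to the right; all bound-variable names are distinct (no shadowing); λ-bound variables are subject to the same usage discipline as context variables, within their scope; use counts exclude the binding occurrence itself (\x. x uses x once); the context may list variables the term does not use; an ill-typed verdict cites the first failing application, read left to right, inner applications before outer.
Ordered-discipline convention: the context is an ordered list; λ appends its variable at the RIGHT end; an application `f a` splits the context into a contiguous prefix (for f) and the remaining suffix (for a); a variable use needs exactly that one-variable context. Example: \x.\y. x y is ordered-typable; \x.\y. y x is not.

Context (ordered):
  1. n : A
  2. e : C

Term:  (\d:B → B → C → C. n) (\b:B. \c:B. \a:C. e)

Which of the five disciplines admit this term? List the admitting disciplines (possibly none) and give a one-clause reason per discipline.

admitting disciplines: affine, unrestricted
counts: n: 1; e: 1; d (λ-bound): 0; b (λ-bound): 0; c (λ-bound): 0; a (λ-bound): 0
left-to-right use order: n, e
typing: the term checks, with type A
ordered: ✗, d, b, c, a left unused
linear: ✗, d, b, c, a left unused
affine: ✓, at most one use each (n, e, d, b, c, a)
relevant: ✗, d, b, c, a left unused
unrestricted: ✓, well-typed at A; no restrictions here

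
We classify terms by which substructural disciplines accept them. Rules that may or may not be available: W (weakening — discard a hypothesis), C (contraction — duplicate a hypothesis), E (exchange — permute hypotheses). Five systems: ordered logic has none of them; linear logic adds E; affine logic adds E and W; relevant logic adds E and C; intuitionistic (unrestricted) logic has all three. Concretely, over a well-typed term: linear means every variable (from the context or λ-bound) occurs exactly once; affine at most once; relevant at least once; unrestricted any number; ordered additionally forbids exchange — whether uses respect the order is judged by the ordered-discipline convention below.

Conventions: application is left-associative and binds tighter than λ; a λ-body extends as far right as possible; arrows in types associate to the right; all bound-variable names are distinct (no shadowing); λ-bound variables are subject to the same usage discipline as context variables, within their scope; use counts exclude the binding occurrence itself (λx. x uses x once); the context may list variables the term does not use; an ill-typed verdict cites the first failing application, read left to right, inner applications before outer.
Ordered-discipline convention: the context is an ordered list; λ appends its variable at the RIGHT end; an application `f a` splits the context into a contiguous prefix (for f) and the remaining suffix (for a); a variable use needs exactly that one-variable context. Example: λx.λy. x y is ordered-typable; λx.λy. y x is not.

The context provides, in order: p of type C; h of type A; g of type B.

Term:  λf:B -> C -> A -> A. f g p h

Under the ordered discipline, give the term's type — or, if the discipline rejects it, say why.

not well-typed under ordered — needs exchange: uses follow f, g, p, h
use counts: p: 1×; h: 1×; g: 1×; f (λ-bound): 1×
order of uses: f, g, p, h
typing: the term checks, with type (B -> C -> A -> A) -> A
summary: ordered ✗ | linear ✓ | affine ✓ | relevant ✓ | unrestricted ✓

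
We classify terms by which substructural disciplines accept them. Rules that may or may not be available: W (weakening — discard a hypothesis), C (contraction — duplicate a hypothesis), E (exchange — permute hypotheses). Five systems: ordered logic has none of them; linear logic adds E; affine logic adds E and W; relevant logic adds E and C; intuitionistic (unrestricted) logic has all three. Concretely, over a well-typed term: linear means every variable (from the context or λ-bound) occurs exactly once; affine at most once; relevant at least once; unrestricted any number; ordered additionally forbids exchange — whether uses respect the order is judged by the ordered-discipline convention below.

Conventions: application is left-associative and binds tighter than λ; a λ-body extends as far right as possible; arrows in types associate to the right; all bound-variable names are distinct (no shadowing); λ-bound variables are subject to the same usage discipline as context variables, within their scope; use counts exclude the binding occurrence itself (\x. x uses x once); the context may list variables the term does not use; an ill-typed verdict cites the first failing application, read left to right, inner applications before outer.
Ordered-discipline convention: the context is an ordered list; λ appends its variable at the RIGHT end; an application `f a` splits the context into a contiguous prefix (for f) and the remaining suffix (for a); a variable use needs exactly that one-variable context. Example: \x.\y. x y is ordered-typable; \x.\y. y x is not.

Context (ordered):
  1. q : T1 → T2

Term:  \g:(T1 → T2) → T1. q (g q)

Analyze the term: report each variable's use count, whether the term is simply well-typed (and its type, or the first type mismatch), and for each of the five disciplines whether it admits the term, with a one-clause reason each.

variable uses: q ×2; g [bound] ×1
left-to-right use order: q, g, q
typing: the term checks, with type ((T1 → T2) → T1) → T2
ordered ✗ (needs contraction — q ×2)
linear ✗ (needs contraction — q ×2)
affine ✗ (needs contraction — q ×2)
relevant ✓ (every one of q, g appears)
unrestricted ✓ (well-typed at ((T1 → T2) → T1) → T2; no restrictions here)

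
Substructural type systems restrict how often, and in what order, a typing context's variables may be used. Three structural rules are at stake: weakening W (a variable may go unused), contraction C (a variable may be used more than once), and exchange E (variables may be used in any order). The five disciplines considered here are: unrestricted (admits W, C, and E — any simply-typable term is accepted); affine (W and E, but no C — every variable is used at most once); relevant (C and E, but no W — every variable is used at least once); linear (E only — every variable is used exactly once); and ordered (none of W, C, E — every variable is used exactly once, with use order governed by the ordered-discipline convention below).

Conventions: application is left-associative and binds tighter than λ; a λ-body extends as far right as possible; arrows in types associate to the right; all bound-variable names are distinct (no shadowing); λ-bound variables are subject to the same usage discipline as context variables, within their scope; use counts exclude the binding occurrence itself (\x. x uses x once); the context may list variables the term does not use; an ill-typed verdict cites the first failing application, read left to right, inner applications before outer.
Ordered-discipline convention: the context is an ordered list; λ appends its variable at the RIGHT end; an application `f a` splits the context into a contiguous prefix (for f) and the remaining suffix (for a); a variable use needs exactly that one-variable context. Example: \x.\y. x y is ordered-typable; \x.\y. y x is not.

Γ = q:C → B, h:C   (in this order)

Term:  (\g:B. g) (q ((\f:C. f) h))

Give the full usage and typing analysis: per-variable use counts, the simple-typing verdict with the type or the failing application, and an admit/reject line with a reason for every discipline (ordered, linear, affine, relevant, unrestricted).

use counts: q=1, h=1, g [bound]=1, f [bound]=1
order of uses: g, q, f, h
typing: well-typed — term : B
ordered: ✓ — q, h, g, f once each; derivable with no W/C/E
linear: ✓ — q, h, g, f: one use apiece
affine: ✓ — q, h, g, f: no repeats, contraction unneeded
relevant: ✓ — every one of q, h, g, f appears
unrestricted: ✓ — typability at B is all that's needed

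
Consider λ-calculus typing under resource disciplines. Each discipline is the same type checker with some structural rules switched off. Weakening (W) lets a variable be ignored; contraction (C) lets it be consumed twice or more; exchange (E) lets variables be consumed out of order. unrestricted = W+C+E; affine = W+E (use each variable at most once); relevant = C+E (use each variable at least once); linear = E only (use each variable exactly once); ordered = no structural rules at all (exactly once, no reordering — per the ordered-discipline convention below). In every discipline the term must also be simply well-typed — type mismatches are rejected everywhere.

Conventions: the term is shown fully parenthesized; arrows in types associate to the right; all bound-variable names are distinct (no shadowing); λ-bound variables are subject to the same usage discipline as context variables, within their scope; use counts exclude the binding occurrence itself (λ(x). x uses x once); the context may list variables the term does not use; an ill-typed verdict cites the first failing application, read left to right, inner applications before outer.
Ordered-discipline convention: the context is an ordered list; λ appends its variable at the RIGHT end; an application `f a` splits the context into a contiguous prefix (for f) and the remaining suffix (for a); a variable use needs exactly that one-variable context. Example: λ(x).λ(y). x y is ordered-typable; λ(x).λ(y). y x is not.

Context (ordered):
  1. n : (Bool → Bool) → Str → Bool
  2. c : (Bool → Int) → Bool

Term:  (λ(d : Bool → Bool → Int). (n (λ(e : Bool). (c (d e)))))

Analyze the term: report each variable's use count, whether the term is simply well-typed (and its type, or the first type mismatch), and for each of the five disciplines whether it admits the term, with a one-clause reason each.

usage: n=1, c=1, d (bound)=1, e (bound)=1
order of uses: n, c, d, e
typing: the term checks, with type (Bool → Bool → Int) → Str → Bool
ordered: ✓, single-use (n, c, d, e), ordered derivation ok
linear: ✓, each of n, c, d, e used exactly once
affine: ✓, n, c, d, e: no repeats, contraction unneeded
relevant: ✓, n, c, d, e: all used, weakening unneeded
unrestricted: ✓, typability at (Bool → Bool → Int) → Str → Bool is all that's needed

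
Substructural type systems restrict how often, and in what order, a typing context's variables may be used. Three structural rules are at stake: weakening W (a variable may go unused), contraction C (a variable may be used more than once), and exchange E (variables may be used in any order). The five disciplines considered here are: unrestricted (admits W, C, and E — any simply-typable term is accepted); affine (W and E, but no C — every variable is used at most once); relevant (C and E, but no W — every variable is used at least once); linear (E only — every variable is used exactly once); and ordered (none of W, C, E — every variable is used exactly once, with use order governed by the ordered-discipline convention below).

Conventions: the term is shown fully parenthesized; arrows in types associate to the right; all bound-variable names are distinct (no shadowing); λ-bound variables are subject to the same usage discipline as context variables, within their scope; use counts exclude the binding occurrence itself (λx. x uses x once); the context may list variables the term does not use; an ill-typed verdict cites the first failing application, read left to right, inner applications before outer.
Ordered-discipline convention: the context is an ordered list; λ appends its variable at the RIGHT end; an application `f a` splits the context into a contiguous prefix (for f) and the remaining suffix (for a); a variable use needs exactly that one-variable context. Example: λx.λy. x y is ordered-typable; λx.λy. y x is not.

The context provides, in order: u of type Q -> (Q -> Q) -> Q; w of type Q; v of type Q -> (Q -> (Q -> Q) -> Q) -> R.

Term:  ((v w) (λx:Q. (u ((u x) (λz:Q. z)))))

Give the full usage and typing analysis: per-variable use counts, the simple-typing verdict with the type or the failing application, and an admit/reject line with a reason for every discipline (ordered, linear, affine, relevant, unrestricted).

use counts: u: 2×, w: 1×, v: 1×, x (bound): 1×, z (bound): 1×
left-to-right use order: v, w, u, u, x, z
typing: well-typed at R
ordered ✗ (uses contraction: u ×2)
linear ✗ (uses contraction: u ×2)
affine ✗ (uses contraction: u ×2)
relevant ✓ (u, w, v, x, z: all used, weakening unneeded)
unrestricted ✓ (type-checks (R) and nothing is barred)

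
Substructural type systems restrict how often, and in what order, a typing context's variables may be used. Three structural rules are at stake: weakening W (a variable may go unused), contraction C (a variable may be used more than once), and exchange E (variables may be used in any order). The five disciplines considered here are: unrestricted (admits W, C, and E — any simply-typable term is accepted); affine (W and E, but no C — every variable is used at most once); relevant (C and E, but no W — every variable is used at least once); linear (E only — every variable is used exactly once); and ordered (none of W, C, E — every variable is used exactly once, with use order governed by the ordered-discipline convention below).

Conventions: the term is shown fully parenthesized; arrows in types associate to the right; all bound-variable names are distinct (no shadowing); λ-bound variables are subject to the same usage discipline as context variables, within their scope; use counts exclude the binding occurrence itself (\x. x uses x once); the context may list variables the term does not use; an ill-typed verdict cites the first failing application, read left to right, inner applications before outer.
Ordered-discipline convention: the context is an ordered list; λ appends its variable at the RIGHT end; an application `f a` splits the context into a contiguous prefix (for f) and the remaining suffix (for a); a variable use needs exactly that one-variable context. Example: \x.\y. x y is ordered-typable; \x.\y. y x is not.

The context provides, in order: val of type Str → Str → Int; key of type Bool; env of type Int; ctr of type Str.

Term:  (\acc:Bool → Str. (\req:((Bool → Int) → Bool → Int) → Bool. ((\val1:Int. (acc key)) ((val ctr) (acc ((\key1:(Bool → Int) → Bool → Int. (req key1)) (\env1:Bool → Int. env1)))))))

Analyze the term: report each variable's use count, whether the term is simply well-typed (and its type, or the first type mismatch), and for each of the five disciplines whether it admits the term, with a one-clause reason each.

counts: val ×1, key ×1, env ×0, ctr ×1, acc [bound] ×2, req [bound] ×1, val1 [bound] ×0, key1 [bound] ×1, env1 [bound] ×1
use order (left to right): acc, key, val, ctr, acc, req, key1, env1
typing: ✓ — (Bool → Str) → (((Bool → Int) → Bool → Int) → Bool) → Str
ordered: ✗ — uses contraction: acc ×2; env, val1 never used (weakening)
linear: ✗ — uses contraction: acc ×2; env, val1 never used (weakening)
affine: ✗ — uses contraction: acc ×2
relevant: ✗ — env, val1 never used (weakening)
unrestricted: ✓ — typability at (Bool → Str) → (((Bool → Int) → Bool → Int) → Bool) → Str is all that's needed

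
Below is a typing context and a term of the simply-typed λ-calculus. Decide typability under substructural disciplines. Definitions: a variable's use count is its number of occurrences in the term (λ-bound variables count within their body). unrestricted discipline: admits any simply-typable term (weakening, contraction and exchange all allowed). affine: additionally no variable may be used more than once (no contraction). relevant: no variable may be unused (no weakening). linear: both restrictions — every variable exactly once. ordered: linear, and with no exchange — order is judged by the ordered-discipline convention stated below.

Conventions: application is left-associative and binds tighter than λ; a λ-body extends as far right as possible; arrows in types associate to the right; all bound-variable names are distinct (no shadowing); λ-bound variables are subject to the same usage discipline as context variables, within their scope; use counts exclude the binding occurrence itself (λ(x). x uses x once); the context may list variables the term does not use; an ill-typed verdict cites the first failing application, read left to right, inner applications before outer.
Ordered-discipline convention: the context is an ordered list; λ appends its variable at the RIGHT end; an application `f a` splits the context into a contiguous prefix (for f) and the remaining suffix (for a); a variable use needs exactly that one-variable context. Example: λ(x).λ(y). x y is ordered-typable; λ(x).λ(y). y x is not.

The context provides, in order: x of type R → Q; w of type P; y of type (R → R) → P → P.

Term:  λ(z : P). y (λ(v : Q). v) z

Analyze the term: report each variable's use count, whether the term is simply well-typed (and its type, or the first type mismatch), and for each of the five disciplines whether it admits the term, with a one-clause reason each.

counts: x ×0, w ×0, y ×1, z (bound) ×1, v (bound) ×1
uses in reading order: y, v, z
typing: ill-typed: a function awaiting R → R gets Q → Q
ordered: ✗ — not simply typable
linear: ✗ — fails simple typing
affine: ✗ — a type mismatch blocks all five
relevant: ✗ — the type mismatch rejects it
unrestricted: ✗ — not simply typable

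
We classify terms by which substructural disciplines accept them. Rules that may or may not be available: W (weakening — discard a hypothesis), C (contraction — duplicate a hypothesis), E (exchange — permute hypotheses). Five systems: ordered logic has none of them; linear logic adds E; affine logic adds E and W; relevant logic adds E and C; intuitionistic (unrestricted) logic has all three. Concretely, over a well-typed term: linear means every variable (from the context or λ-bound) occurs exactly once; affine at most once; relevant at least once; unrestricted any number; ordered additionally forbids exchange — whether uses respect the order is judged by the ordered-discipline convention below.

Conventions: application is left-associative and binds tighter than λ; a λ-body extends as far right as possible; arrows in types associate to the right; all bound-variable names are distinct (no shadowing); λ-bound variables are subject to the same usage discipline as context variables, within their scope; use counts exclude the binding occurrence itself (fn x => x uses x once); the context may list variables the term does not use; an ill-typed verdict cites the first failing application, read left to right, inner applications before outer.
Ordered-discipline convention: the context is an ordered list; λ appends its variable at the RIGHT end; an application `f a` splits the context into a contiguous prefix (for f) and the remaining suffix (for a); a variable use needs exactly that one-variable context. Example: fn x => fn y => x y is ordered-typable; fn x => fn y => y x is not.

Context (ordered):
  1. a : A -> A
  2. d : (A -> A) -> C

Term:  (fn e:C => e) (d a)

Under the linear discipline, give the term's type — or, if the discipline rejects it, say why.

term : C
variable uses: a=1; d=1; e [bound]=1
order of uses: e, d, a
typing: well-typed — term : C
across the five disciplines: ordered ✗, linear ✓, affine ✓, relevant ✓, unrestricted ✓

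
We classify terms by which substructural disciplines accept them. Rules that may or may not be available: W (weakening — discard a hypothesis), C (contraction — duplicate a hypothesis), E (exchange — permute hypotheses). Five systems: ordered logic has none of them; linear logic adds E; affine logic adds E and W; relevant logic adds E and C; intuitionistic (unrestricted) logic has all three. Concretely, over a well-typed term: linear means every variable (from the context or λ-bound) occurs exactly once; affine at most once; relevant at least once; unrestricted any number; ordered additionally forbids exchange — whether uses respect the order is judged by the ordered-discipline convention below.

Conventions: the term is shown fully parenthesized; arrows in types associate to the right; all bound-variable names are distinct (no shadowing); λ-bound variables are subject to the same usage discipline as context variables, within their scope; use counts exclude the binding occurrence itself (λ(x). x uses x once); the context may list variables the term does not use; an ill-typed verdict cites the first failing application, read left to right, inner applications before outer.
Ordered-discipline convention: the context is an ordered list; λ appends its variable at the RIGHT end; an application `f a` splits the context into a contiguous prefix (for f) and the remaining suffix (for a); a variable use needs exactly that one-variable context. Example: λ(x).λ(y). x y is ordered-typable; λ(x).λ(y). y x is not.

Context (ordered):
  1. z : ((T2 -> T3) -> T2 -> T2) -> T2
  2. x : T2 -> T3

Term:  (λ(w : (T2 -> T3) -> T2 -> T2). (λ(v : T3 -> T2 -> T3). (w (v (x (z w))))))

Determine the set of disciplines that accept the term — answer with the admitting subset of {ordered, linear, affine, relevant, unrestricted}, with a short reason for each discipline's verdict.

admitted in: relevant, unrestricted
counts: z=1; x=1; w [bound]=2; v [bound]=1
uses in reading order: w, v, x, z, w
typing: well-typed at ((T2 -> T3) -> T2 -> T2) -> (T3 -> T2 -> T3) -> T2 -> T2
ordered: ✗ — repeated use of w ×2
linear: ✗ — repeated use of w ×2
affine: ✗ — repeated use of w ×2
relevant: ✓ — every one of z, x, w, v appears
unrestricted: ✓ — simply typable at ((T2 -> T3) -> T2 -> T2) -> (T3 -> T2 -> T3) -> T2 -> T2; W, C, E all held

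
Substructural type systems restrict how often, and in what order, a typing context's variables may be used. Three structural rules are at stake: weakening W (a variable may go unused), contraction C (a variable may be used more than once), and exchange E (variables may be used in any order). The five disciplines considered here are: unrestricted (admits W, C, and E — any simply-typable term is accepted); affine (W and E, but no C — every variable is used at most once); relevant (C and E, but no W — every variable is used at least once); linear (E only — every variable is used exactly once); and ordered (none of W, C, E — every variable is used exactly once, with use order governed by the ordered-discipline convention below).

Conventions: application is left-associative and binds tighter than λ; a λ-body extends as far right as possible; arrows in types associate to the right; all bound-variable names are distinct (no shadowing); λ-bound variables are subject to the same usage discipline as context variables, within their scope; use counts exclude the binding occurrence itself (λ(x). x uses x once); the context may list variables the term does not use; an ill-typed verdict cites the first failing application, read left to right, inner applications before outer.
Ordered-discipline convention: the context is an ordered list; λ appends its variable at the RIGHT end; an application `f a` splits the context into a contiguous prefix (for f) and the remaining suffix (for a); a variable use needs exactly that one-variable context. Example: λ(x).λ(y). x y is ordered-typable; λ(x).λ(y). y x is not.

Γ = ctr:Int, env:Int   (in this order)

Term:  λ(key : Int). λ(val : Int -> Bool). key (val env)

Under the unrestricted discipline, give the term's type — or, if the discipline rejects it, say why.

not well-typed under unrestricted — the type mismatch rejects it
usage: ctr=0; env=1; key [bound]=1; val [bound]=1
uses in reading order: key, val, env
typing: ill-typed: non-arrow in function slot: Int
per-discipline verdicts: ordered ✗; linear ✗; affine ✗; relevant ✗; unrestricted ✗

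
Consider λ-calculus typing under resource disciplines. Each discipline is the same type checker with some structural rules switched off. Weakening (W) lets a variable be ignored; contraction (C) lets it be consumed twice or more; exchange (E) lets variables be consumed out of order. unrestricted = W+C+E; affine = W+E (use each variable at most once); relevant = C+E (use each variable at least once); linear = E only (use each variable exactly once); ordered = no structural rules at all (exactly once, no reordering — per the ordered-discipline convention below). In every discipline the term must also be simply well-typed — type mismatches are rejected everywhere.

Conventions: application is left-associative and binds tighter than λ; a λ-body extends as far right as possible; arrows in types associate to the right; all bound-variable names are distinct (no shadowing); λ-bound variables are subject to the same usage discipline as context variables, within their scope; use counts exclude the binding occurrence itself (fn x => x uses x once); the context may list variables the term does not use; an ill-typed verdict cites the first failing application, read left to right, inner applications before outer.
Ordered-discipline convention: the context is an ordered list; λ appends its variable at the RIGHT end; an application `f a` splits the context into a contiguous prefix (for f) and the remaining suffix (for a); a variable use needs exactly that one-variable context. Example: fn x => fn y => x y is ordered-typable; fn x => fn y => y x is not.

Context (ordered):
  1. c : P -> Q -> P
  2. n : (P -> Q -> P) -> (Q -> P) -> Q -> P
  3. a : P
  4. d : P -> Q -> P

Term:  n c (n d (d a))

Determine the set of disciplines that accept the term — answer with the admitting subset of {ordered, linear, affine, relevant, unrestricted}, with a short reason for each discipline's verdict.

admitted in: relevant, unrestricted
counts: c ×1, n ×2, a ×1, d ×2
order of uses: n, c, n, d, d, a
typing: well-typed — term : Q -> P
ordered: ✗, needs contraction — n ×2, d ×2
linear: ✗, needs contraction — n ×2, d ×2
affine: ✗, needs contraction — n ×2, d ×2
relevant: ✓, none of c, n, a, d goes unused
unrestricted: ✓, typability at Q -> P is all that's needed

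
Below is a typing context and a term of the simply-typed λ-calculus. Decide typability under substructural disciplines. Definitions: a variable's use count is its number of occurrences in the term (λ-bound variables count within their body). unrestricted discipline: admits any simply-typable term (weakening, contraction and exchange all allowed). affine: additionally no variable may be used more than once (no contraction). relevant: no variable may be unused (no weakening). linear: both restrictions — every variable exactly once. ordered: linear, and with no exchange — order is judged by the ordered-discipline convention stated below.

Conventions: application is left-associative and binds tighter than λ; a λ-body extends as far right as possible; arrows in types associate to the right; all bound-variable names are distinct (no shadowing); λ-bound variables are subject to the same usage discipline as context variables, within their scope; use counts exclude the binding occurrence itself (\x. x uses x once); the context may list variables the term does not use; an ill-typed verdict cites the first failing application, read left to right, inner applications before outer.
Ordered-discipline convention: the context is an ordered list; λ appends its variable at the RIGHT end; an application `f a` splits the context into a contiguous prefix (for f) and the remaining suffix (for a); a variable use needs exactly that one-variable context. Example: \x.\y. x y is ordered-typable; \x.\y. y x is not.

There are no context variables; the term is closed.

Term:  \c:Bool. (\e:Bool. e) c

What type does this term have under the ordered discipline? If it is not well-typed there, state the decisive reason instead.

term : Bool → Bool
variable uses: c (bound): 1×, e (bound): 1×
left-to-right use order: e, c
typing: ✓ — Bool → Bool
summary: ordered ✓, linear ✓, affine ✓, relevant ✓, unrestricted ✓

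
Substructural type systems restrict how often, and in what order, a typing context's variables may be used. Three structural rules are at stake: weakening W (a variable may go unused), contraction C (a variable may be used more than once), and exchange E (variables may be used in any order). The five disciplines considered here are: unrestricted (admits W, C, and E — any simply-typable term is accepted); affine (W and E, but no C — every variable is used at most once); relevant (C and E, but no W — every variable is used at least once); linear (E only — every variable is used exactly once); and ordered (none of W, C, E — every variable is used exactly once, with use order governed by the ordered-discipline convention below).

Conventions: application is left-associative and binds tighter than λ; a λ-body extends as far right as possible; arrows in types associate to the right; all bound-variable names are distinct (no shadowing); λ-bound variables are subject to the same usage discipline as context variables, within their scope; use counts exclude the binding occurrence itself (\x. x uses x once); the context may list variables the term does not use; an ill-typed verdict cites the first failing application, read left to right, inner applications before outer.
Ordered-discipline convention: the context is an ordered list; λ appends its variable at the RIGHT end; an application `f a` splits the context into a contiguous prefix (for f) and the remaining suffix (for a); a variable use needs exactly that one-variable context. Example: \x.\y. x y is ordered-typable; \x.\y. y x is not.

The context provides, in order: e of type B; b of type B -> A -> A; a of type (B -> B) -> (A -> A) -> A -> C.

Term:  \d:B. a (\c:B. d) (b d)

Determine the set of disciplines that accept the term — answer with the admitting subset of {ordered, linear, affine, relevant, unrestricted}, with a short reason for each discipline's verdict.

admitted in: unrestricted
counts: e=0; b=1; a=1; d (bound)=2; c (bound)=0
order of uses: a, d, b, d
typing: well-typed at B -> A -> C
ordered: ✗, d ×2 used more than once (contraction); unused: e, c — weakening required
linear: ✗, d ×2 used more than once (contraction); unused: e, c — weakening required
affine: ✗, d ×2 used more than once (contraction)
relevant: ✗, unused: e, c — weakening required
unrestricted: ✓, typability at B -> A -> C is all that's needed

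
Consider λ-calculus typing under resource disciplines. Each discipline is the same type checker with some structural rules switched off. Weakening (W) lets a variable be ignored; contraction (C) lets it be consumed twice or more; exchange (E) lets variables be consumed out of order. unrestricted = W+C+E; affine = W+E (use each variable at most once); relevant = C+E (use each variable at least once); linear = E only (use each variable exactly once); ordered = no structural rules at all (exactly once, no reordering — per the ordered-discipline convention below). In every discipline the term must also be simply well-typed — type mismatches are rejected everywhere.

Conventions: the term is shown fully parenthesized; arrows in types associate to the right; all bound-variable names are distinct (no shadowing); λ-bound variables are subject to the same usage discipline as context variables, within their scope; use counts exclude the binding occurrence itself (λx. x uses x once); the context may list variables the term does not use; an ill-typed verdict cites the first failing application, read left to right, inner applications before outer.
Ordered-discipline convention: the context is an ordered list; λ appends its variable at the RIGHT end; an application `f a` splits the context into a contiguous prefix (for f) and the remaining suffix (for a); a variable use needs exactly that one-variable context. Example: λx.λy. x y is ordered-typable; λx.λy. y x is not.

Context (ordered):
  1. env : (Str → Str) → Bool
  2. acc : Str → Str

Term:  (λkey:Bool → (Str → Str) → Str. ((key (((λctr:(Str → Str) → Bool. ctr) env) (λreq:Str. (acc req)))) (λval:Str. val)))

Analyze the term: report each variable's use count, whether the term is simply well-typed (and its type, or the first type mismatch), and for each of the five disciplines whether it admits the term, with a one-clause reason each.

variable uses: env: 1; acc: 1; key (bound): 1; ctr (bound): 1; req (bound): 1; val (bound): 1
use order (left to right): key, ctr, env, acc, req, val
typing: well-typed — term : (Bool → (Str → Str) → Str) → Str
ordered: ✗, needs exchange: uses follow key, ctr, env, acc, req, val
linear: ✓, single use per variable (env, acc, key, ctr, req, val)
affine: ✓, no duplicate uses among env, acc, key, ctr, req, val
relevant: ✓, none of env, acc, key, ctr, req, val goes unused
unrestricted: ✓, simply typable at (Bool → (Str → Str) → Str) → Str; W, C, E all held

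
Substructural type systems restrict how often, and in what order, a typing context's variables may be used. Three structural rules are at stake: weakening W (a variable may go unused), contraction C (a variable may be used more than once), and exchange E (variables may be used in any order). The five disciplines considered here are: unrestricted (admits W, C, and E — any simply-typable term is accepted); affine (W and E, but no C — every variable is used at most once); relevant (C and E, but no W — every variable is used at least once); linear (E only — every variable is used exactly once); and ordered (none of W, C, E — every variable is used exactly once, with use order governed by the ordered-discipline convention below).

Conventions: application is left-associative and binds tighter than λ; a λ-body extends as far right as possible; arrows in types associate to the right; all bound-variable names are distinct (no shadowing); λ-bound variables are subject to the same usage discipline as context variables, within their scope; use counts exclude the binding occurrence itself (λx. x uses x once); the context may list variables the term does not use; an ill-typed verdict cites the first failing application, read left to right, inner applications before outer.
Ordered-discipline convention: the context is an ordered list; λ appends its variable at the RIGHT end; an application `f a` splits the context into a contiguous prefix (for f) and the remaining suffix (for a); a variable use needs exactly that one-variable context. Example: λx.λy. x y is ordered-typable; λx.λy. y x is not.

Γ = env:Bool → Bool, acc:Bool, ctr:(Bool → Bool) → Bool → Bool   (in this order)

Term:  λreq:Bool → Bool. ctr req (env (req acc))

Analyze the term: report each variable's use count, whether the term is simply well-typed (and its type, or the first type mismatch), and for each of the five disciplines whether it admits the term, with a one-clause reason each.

variable uses: env ×1; acc ×1; ctr ×1; req (λ-bound) ×2
left-to-right use order: ctr, req, env, req, acc
typing: ✓ — (Bool → Bool) → Bool
ordered: ✗ — repeated use of req ×2
linear: ✗ — repeated use of req ×2
affine: ✗ — repeated use of req ×2
relevant: ✓ — at least one use each (env, acc, ctr, req)
unrestricted: ✓ — well-typed at (Bool → Bool) → Bool; no restrictions here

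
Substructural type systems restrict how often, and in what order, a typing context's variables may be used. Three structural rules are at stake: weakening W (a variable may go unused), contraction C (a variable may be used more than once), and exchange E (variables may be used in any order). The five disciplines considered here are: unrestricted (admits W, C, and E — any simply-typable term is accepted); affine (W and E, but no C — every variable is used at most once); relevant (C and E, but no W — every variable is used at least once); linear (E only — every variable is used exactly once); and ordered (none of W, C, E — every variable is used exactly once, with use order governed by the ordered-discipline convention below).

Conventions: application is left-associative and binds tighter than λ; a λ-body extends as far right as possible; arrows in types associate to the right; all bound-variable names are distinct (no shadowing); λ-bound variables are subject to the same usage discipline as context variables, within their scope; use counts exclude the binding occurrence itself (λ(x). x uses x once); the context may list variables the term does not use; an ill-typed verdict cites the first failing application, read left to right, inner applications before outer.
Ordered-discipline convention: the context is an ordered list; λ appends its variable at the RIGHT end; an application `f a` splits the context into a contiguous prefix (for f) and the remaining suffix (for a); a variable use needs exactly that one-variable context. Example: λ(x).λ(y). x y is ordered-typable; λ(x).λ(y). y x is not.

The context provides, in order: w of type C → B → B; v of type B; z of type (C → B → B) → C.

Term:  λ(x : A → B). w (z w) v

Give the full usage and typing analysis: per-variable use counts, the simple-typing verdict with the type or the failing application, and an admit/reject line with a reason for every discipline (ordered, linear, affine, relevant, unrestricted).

use counts: w ×2; v ×1; z ×1; x (λ-bound) ×0
order of uses: w, z, w, v
typing: well-typed at (A → B) → B
ordered: ✗ — uses contraction: w ×2; unused: x — weakening required
linear: ✗ — uses contraction: w ×2; unused: x — weakening required
affine: ✗ — uses contraction: w ×2
relevant: ✗ — unused: x — weakening required
unrestricted: ✓ — typability at (A → B) → B is all that's needed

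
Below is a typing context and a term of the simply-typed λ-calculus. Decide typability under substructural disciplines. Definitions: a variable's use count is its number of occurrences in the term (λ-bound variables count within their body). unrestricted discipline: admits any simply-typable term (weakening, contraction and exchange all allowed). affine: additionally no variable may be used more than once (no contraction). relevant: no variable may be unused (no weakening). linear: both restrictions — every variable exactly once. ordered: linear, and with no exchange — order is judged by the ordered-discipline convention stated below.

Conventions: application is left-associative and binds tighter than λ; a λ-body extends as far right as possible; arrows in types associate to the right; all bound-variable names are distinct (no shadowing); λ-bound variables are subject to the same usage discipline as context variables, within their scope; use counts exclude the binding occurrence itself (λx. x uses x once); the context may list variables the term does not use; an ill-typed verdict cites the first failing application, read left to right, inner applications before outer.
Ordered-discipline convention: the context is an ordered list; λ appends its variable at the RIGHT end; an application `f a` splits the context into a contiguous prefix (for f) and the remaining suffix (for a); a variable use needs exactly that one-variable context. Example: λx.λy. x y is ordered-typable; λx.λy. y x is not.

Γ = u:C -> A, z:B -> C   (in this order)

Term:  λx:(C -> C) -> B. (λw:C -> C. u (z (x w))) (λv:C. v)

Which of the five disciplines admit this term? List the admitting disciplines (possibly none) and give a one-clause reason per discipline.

accepted by: ordered, linear, affine, relevant, unrestricted
counts: u: 1; z: 1; x (bound): 1; w (bound): 1; v (bound): 1
left-to-right use order: u, z, x, w, v
typing: ✓ — ((C -> C) -> B) -> A
ordered: ✓, one use each (u, z, x, w, v); ordered split holds
linear: ✓, each of u, z, x, w, v used exactly once
affine: ✓, u, z, x, w, v: no repeats, contraction unneeded
relevant: ✓, every one of u, z, x, w, v appears
unrestricted: ✓, simply typable at ((C -> C) -> B) -> A; W, C, E all held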